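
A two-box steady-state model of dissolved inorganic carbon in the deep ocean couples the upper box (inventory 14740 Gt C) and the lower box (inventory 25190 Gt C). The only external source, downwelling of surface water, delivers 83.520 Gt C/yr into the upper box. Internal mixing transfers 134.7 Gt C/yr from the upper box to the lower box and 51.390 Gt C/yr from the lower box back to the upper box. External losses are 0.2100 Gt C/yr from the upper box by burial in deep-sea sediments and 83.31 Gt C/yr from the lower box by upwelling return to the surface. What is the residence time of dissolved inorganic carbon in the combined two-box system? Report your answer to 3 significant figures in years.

For the system as a whole, the A↔B exchange is internal and contributes nothing to the throughput; only the external sinks remove mass.
M_total = 14740 + 25190 = 39930 Gt C.
ΣF_external_out = 0.2100 + 83.31 = 83.520 Gt C/yr.
τ = M_total / ΣF_ext = 39930 / 83.520 = 478.1 yr.

478 yr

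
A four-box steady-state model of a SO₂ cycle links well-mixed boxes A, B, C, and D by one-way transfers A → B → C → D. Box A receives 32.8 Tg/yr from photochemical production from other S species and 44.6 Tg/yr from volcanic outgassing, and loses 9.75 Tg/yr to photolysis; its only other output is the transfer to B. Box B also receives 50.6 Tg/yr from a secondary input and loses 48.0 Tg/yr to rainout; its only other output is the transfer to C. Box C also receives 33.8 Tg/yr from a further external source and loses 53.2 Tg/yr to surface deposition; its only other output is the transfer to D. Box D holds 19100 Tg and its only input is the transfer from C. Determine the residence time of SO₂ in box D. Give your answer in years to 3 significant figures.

Box A: F(A→B) = (32.8 + 44.6) − 9.75 = 67.650 Tg/yr.
Box B: F(B→C) = (67.650 + 50.6) − 48.0 = 70.250 Tg/yr.
Box C: F(C→D) = (70.250 + 33.8) − 53.2 = 50.850 Tg/yr.
Box D throughput = its input = 50.850 Tg/yr; τ = 19100 / 50.850 = 375.6 yr.

376 yr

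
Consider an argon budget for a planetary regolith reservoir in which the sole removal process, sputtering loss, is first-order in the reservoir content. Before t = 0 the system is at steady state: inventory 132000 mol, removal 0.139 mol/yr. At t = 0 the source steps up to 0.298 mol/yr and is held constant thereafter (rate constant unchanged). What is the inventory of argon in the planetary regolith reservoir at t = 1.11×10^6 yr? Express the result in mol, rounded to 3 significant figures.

τ = M₀/F₀ = 132000/0.139 = 949600 yr; rate constant k = 1/τ.
New steady state M_∞ = F₁/k = F₁·τ = 0.298 × 949600 = 282990 mol.
M(t) = M_∞ + (M₀ − M_∞)·e^(−t/τ); t/τ = 1.11×10^6/949600 = 1.169, so e^(−t/τ) = 0.3107.
M(t) = 282990 − 151000 × 0.3107 = 236080 mol.

236000 mol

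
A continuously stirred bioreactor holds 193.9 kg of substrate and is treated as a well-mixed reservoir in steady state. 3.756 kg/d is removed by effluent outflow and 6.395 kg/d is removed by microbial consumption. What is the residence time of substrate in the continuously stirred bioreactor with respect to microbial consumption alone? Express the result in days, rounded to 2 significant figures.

30 d

Residence time with respect to a single sink: τ = M / F_sink.
τ = 193.9 / 6.395 = 30.32 d.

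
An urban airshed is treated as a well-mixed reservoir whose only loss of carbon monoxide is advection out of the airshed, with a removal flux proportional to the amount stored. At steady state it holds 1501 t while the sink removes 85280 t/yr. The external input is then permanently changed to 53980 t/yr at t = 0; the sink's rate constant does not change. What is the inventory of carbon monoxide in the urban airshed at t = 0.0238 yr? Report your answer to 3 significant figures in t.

τ = M₀/F₀ = 1501/85280 = 0.01760 yr; rate constant k = 1/τ.
New steady state M_∞ = F₁/k = F₁·τ = 53980 × 0.01760 = 950.09 t.
M(t) = M_∞ + (M₀ − M_∞)·e^(−t/τ); t/τ = 0.0238/0.01760 = 1.352, so e^(−t/τ) = 0.2587.
M(t) = 950.09 + 550.9 × 0.2587 = 1092.6 t.

1090 t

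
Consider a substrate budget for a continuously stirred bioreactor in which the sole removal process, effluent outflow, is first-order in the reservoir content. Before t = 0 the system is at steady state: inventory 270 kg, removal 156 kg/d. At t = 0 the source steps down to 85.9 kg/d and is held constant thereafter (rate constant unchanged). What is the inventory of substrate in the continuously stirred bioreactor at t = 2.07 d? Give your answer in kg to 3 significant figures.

185 kg

Residence time τ = M₀/F₀ = 1.731 d. The eventual steady state is M_∞ = M₀·(F₁/F₀) = 270 × 85.9/156 = 148.67 kg.
The anomaly ΔM(t) = M(t) − M_∞ decays as ΔM₀·e^(−t/τ) with ΔM₀ = 270 − 148.67 = 121.3 kg.
At t = 2.07 d, e^(−t/τ) = e^(−1.196) = 0.3024, so ΔM = 36.69 kg and M = 148.67 + 36.69 = 185.36 kg.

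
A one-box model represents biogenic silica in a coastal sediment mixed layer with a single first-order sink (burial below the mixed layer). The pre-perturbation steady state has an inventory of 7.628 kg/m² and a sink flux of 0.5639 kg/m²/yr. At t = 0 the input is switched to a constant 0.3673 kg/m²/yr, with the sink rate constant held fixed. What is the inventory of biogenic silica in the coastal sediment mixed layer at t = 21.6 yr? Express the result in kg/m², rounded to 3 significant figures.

Residence time τ = M₀/F₀ = 13.53 yr. The eventual steady state is M_∞ = M₀·(F₁/F₀) = 7.628 × 0.3673/0.5639 = 4.9685 kg/m².
The anomaly ΔM(t) = M(t) − M_∞ decays as ΔM₀·e^(−t/τ) with ΔM₀ = 7.628 − 4.9685 = 2.659 kg/m².
At t = 21.6 yr, e^(−t/τ) = e^(−1.597) = 0.2025, so ΔM = 0.5387 kg/m² and M = 4.9685 + 0.5387 = 5.5072 kg/m².

5.51 kg/m²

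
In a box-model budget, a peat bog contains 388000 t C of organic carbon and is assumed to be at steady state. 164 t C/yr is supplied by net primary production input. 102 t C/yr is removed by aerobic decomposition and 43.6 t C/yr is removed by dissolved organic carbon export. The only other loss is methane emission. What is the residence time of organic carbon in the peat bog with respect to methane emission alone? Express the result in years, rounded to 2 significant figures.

21000 yr

At steady state ΣF_in = ΣF_out.
ΣF_in = 164.00 t C/yr.
Methane emission flux = ΣF_in − (102 + 43.6) = 164.00 − 145.6 = 18.40 t C/yr.
τ = M / F = 388000 / 18.40 = 21090 yr.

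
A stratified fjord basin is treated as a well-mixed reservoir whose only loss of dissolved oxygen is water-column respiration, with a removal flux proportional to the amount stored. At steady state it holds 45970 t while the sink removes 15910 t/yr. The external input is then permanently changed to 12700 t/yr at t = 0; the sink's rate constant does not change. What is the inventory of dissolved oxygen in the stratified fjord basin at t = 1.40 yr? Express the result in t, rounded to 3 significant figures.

42400 t

Residence time τ = M₀/F₀ = 2.889 yr. The eventual steady state is M_∞ = M₀·(F₁/F₀) = 45970 × 12700/15910 = 36695 t.
The anomaly ΔM(t) = M(t) − M_∞ decays as ΔM₀·e^(−t/τ) with ΔM₀ = 45970 − 36695 = 9275 t.
At t = 1.40 yr, e^(−t/τ) = e^(−0.4845) = 0.6160, so ΔM = 5713 t and M = 36695 + 5713 = 42408 t.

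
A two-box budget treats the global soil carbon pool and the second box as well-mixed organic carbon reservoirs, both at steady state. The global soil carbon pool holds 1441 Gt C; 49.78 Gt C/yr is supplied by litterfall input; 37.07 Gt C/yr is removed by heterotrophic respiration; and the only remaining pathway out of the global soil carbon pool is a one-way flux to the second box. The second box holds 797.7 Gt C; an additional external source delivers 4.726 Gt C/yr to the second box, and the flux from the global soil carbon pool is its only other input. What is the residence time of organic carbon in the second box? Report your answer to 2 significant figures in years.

Balance the global soil carbon pool: ΣF_in = 49.780 Gt C/yr.
Flux to the second box = ΣF_in − (37.07) = 12.710 Gt C/yr.
Total input to the second box = 12.710 + 4.726 = 17.436 Gt C/yr; at steady state this equals its total output.
τ = M / F = 797.7 / 17.436 = 45.75 yr.

46 yr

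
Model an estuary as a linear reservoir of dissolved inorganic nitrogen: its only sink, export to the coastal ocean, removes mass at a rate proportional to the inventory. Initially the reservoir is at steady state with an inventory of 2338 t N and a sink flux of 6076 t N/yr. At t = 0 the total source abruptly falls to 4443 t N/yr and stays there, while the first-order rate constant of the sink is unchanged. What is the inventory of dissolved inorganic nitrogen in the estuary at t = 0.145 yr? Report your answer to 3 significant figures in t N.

Residence time τ = M₀/F₀ = 0.3848 yr. The eventual steady state is M_∞ = M₀·(F₁/F₀) = 2338 × 4443/6076 = 1709.6 t N.
The anomaly ΔM(t) = M(t) − M_∞ decays as ΔM₀·e^(−t/τ) with ΔM₀ = 2338 − 1709.6 = 628.4 t N.
At t = 0.145 yr, e^(−t/τ) = e^(−0.3768) = 0.6860, so ΔM = 431.1 t N and M = 1709.6 + 431.1 = 2140.7 t N.

2140 t N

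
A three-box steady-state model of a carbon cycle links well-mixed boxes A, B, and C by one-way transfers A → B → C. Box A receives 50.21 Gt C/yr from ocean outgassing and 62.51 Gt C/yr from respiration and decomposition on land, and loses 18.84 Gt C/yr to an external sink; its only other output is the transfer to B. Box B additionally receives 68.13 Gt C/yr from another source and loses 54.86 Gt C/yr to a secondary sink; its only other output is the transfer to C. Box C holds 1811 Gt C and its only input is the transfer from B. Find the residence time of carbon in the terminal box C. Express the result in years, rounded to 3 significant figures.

Box A: F(A→B) = (50.21 + 62.51) − 18.84 = 93.880 Gt C/yr.
Box B: F(B→C) = (93.880 + 68.13) − 54.86 = 107.15 Gt C/yr.
Box C throughput = its input = 107.15 Gt C/yr; τ = 1811 / 107.15 = 16.90 yr.

16.9 yr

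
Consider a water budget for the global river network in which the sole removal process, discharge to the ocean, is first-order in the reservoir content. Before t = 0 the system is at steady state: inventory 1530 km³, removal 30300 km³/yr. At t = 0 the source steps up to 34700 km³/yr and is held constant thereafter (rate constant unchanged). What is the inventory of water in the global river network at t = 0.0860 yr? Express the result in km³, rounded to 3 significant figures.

Residence time τ = M₀/F₀ = 0.05050 yr. The eventual steady state is M_∞ = M₀·(F₁/F₀) = 1530 × 34700/30300 = 1752.2 km³.
The anomaly ΔM(t) = M(t) − M_∞ decays as ΔM₀·e^(−t/τ) with ΔM₀ = 1530 − 1752.2 = −222.2 km³.
At t = 0.0860 yr, e^(−t/τ) = e^(−1.703) = 0.1821, so ΔM = −40.46 km³ and M = 1752.2 − 40.46 = 1711.7 km³.

1710 km³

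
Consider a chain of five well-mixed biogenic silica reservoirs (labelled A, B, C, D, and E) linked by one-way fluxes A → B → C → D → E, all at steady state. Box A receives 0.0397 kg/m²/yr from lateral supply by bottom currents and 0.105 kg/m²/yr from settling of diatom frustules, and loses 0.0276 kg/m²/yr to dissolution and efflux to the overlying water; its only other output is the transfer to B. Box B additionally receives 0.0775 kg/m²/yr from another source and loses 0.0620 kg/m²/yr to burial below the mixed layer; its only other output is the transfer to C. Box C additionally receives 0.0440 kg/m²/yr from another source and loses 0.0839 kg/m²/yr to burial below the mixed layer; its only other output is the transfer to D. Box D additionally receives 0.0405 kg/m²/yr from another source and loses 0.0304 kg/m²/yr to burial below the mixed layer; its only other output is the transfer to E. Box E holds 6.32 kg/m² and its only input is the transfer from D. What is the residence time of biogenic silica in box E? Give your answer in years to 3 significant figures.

61.5 yr

Box A: F(A→B) = (0.0397 + 0.105) − 0.0276 = 0.11710 kg/m²/yr.
Box B: F(B→C) = (0.11710 + 0.0775) − 0.0620 = 0.13260 kg/m²/yr.
Box C: F(C→D) = (0.13260 + 0.0440) − 0.0839 = 0.092700 kg/m²/yr.
Box D: F(D→E) = (0.092700 + 0.0405) − 0.0304 = 0.10280 kg/m²/yr.
Box E throughput = its input = 0.10280 kg/m²/yr; τ = 6.32 / 0.10280 = 61.48 yr.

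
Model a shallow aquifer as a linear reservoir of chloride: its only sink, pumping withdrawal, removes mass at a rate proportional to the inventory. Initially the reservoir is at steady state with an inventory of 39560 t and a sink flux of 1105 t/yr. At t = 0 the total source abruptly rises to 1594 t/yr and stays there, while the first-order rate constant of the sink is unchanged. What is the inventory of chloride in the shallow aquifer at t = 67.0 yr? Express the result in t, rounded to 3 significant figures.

54400 t

τ = M₀/F₀ = 39560/1105 = 35.80 yr; rate constant k = 1/τ.
New steady state M_∞ = F₁/k = F₁·τ = 1594 × 35.80 = 57067 t.
M(t) = M_∞ + (M₀ − M_∞)·e^(−t/τ); t/τ = 67.0/35.80 = 1.871, so e^(−t/τ) = 0.1539.
M(t) = 57067 − 17510 × 0.1539 = 54372 t.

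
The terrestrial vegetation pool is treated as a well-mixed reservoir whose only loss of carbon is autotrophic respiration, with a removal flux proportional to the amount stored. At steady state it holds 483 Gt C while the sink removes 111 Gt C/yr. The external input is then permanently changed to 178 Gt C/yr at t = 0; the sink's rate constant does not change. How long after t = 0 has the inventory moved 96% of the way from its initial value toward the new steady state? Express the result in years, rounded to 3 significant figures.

14.0 yr

τ = M₀/F₀ = 483/111 = 4.351 yr.
The remaining gap fraction is e^(−t/τ); 96% covered ⇒ e^(−t/τ) = 0.0400.
t = −τ ln(0.0400) = 4.351 × 3.219 = 14.01 yr.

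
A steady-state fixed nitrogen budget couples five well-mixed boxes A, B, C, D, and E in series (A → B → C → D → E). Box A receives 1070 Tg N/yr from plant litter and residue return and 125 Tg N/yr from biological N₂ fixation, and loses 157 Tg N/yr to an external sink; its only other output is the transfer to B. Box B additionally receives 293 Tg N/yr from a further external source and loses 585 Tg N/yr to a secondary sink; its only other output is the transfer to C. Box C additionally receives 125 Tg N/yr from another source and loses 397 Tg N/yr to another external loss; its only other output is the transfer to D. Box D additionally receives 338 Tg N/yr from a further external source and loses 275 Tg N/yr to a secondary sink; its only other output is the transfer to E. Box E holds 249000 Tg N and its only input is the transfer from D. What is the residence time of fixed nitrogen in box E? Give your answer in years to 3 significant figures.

Box A: F(A→B) = (1070 + 125) − 157 = 1038.0 Tg N/yr.
Box B: F(B→C) = (1038.0 + 293) − 585 = 746.00 Tg N/yr.
Box C: F(C→D) = (746.00 + 125) − 397 = 474.00 Tg N/yr.
Box D: F(D→E) = (474.00 + 338) − 275 = 537.00 Tg N/yr.
Box E throughput = its input = 537.00 Tg N/yr; τ = 249000 / 537.00 = 463.7 yr.

464 yr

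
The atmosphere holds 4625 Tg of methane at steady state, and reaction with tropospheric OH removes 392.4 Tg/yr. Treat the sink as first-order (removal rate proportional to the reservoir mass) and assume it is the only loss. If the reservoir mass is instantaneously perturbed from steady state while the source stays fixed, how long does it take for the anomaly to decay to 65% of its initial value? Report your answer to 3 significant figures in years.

5.08 yr

For a linear reservoir the anomaly decays as exp(−t/τ) with τ = M/F = 4625/392.4 = 11.79 yr.
exp(−t/τ) = 0.65 ⇒ t = −τ ln(0.65) = 11.79 × 0.4308 = 5.077 yr.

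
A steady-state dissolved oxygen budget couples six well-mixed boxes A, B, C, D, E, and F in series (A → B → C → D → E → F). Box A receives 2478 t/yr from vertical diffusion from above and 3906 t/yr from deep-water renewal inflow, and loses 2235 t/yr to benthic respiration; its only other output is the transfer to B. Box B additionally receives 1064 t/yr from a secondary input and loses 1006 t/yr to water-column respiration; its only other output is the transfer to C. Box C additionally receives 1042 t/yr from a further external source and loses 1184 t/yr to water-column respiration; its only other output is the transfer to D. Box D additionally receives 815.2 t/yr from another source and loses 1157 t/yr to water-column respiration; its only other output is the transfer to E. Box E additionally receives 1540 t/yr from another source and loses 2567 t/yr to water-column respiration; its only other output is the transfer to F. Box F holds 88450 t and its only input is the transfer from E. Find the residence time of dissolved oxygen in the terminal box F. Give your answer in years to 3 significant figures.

Box A: F(A→B) = (2478 + 3906) − 2235 = 4149.0 t/yr.
Box B: F(B→C) = (4149.0 + 1064) − 1006 = 4207.0 t/yr.
Box C: F(C→D) = (4207.0 + 1042) − 1184 = 4065.0 t/yr.
Box D: F(D→E) = (4065.0 + 815.2) − 1157 = 3723.2 t/yr.
Box E: F(E→F) = (3723.2 + 1540) − 2567 = 2696.2 t/yr.
Box F throughput = its input = 2696.2 t/yr; τ = 88450 / 2696.2 = 32.81 yr.

32.8 yr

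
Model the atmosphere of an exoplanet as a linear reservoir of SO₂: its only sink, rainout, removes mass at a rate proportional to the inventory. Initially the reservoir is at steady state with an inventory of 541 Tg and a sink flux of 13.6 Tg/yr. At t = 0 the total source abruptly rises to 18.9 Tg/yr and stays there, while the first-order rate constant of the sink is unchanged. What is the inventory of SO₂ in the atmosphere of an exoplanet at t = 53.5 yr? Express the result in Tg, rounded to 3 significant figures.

The sink rate constant is k = F₀/M₀ = 13.6/541 = 0.02514 yr⁻¹.
Solving dM/dt = F₁ − kM with M(0) = M₀ gives M(t) = F₁/k + (M₀ − F₁/k)·e^(−kt).
F₁/k = 18.9/0.02514 = 751.83 Tg; kt = 0.02514 × 53.5 = 1.345, e^(−kt) = 0.2606.
M(53.5) = 751.83 + (541 − 751.83) × 0.2606 = 751.83 − 54.93 = 696.90 Tg.

697 Tg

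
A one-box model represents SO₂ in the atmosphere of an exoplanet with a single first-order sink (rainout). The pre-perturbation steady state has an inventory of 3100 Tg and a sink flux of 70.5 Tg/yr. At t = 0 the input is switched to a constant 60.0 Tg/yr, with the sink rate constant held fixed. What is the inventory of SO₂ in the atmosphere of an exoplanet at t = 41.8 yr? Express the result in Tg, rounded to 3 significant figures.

τ = M₀/F₀ = 3100/70.5 = 43.97 yr; rate constant k = 1/τ.
New steady state M_∞ = F₁/k = F₁·τ = 60.0 × 43.97 = 2638.3 Tg.
M(t) = M_∞ + (M₀ − M_∞)·e^(−t/τ); t/τ = 41.8/43.97 = 0.9506, so e^(−t/τ) = 0.3865.
M(t) = 2638.3 + 461.7 × 0.3865 = 2816.7 Tg.

2820 Tg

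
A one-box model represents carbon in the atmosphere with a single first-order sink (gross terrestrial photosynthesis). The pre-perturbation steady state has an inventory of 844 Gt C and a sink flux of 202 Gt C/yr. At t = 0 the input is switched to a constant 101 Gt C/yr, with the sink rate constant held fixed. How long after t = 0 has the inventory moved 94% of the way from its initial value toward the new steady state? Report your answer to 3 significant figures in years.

11.8 yr

τ = M₀/F₀ = 844/202 = 4.178 yr.
The remaining gap fraction is e^(−t/τ); 94% covered ⇒ e^(−t/τ) = 0.0600.
t = −τ ln(0.0600) = 4.178 × 2.813 = 11.76 yr.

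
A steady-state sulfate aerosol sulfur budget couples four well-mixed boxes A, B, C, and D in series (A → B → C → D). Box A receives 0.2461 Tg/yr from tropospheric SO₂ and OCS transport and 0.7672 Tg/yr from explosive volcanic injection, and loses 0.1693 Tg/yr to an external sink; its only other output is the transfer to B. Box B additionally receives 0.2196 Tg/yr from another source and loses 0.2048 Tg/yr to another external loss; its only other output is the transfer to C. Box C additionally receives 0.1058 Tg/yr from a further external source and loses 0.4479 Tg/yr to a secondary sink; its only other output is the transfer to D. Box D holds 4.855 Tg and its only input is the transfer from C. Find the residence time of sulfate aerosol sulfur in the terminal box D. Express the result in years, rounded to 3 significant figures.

Box A: F(A→B) = (0.2461 + 0.7672) − 0.1693 = 0.84400 Tg/yr.
Box B: F(B→C) = (0.84400 + 0.2196) − 0.2048 = 0.85880 Tg/yr.
Box C: F(C→D) = (0.85880 + 0.1058) − 0.4479 = 0.51670 Tg/yr.
Box D throughput = its input = 0.51670 Tg/yr; τ = 4.855 / 0.51670 = 9.396 yr.

9.40 yr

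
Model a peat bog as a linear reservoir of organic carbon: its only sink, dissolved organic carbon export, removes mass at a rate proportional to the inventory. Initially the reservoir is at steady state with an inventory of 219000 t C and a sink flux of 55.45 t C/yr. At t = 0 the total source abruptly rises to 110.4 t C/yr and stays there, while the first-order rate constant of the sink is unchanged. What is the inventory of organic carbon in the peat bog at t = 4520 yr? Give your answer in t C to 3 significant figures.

Residence time τ = M₀/F₀ = 3950 yr. The eventual steady state is M_∞ = M₀·(F₁/F₀) = 219000 × 110.4/55.45 = 436030 t C.
The anomaly ΔM(t) = M(t) − M_∞ decays as ΔM₀·e^(−t/τ) with ΔM₀ = 219000 − 436030 = −217000 t C.
At t = 4520 yr, e^(−t/τ) = e^(−1.144) = 0.3184, so ΔM = −69100 t C and M = 436030 − 69100 = 366920 t C.

367000 t C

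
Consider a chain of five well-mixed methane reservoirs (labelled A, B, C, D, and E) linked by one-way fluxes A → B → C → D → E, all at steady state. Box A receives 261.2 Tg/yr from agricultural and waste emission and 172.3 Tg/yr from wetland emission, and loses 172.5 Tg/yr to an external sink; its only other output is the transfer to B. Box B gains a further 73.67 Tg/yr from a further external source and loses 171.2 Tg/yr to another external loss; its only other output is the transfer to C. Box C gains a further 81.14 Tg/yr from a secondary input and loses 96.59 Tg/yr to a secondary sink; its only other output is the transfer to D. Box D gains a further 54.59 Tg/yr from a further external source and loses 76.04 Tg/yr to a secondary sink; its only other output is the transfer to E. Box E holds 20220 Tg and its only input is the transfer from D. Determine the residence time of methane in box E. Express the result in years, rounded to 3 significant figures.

Box A: F(A→B) = (261.2 + 172.3) − 172.5 = 261.00 Tg/yr.
Box B: F(B→C) = (261.00 + 73.67) − 171.2 = 163.47 Tg/yr.
Box C: F(C→D) = (163.47 + 81.14) − 96.59 = 148.02 Tg/yr.
Box D: F(D→E) = (148.02 + 54.59) − 76.04 = 126.57 Tg/yr.
Box E throughput = its input = 126.57 Tg/yr; τ = 20220 / 126.57 = 159.8 yr.

160 yr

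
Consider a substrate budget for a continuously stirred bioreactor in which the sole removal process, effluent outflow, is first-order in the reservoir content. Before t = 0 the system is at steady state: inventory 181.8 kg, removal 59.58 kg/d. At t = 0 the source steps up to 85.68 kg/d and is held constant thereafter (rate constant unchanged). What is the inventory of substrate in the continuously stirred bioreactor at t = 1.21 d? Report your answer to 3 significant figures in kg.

Residence time τ = M₀/F₀ = 3.051 d. The eventual steady state is M_∞ = M₀·(F₁/F₀) = 181.8 × 85.68/59.58 = 261.44 kg.
The anomaly ΔM(t) = M(t) − M_∞ decays as ΔM₀·e^(−t/τ) with ΔM₀ = 181.8 − 261.44 = −79.64 kg.
At t = 1.21 d, e^(−t/τ) = e^(−0.3965) = 0.6726, so ΔM = −53.57 kg and M = 261.44 − 53.57 = 207.87 kg.

208 kg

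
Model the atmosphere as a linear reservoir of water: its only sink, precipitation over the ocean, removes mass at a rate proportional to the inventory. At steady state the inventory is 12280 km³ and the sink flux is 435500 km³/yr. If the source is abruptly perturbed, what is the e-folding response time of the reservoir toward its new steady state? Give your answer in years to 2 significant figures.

0.028 yr

For a linear reservoir the response time equals the residence time τ = M/F.
τ = 12280 / 435500 = 0.02820 yr.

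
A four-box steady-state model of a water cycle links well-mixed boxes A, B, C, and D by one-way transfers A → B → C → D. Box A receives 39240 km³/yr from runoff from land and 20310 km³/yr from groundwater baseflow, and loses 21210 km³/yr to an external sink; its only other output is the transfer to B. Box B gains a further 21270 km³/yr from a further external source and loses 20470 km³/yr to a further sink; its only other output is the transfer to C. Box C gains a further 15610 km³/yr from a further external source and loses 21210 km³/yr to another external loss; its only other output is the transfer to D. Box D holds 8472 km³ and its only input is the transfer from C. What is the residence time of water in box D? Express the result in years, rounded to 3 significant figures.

0.253 yr

Box A: F(A→B) = (39240 + 20310) − 21210 = 38340 km³/yr.
Box B: F(B→C) = (38340 + 21270) − 20470 = 39140 km³/yr.
Box C: F(C→D) = (39140 + 15610) − 21210 = 33540 km³/yr.
Box D throughput = its input = 33540 km³/yr; τ = 8472 / 33540 = 0.2526 yr.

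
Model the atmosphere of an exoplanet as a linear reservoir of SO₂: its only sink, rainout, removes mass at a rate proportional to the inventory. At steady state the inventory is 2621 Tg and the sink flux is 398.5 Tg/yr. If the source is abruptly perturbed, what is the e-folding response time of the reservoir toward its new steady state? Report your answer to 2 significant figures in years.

6.6 yr

For a linear reservoir the response time equals the residence time τ = M/F.
τ = 2621 / 398.5 = 6.577 yr.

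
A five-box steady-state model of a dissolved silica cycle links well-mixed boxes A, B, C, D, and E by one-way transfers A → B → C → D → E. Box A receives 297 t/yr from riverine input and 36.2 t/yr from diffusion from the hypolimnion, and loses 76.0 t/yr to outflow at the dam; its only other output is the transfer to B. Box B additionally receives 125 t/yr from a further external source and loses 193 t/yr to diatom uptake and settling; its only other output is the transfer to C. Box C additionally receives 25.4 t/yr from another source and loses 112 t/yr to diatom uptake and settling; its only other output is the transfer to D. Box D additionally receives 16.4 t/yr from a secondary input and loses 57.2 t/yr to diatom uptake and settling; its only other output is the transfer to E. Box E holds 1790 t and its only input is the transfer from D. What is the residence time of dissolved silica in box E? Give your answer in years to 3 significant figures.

29.0 yr

Box A: F(A→B) = (297 + 36.2) − 76.0 = 257.20 t/yr.
Box B: F(B→C) = (257.20 + 125) − 193 = 189.20 t/yr.
Box C: F(C→D) = (189.20 + 25.4) − 112 = 102.60 t/yr.
Box D: F(D→E) = (102.60 + 16.4) − 57.2 = 61.800 t/yr.
Box E throughput = its input = 61.800 t/yr; τ = 1790 / 61.800 = 28.96 yr.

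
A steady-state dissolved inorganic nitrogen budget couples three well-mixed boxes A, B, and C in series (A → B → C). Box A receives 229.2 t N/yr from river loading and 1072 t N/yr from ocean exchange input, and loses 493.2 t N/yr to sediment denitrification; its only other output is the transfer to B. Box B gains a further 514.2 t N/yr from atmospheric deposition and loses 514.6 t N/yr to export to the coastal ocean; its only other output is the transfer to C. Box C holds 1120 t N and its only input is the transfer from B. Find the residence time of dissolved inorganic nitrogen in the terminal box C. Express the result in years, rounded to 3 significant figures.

1.39 yr

Box A: F(A→B) = (229.2 + 1072) − 493.2 = 808.00 t N/yr.
Box B: F(B→C) = (808.00 + 514.2) − 514.6 = 807.60 t N/yr.
Box C throughput = its input = 807.60 t N/yr; τ = 1120 / 807.60 = 1.387 yr.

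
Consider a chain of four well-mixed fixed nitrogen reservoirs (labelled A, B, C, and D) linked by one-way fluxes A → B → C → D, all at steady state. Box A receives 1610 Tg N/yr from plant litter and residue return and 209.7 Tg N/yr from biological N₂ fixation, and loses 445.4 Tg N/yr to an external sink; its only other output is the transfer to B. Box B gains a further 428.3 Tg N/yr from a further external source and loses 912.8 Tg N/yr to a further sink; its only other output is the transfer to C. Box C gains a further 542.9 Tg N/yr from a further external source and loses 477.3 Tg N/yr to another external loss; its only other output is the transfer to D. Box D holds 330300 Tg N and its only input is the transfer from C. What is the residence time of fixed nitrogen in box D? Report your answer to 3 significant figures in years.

346 yr

Box A: F(A→B) = (1610 + 209.7) − 445.4 = 1374.3 Tg N/yr.
Box B: F(B→C) = (1374.3 + 428.3) − 912.8 = 889.80 Tg N/yr.
Box C: F(C→D) = (889.80 + 542.9) − 477.3 = 955.40 Tg N/yr.
Box D throughput = its input = 955.40 Tg N/yr; τ = 330300 / 955.40 = 345.7 yr.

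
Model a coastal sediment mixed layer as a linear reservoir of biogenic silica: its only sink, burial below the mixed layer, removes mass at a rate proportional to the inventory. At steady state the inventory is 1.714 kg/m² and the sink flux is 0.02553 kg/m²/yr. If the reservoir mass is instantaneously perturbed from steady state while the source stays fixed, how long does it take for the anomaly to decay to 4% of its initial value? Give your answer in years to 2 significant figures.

For a linear reservoir the anomaly decays as exp(−t/τ) with τ = M/F = 1.714/0.02553 = 67.14 yr.
exp(−t/τ) = 0.04 ⇒ t = −τ ln(0.04) = 67.14 × 3.219 = 216.1 yr.

220 yr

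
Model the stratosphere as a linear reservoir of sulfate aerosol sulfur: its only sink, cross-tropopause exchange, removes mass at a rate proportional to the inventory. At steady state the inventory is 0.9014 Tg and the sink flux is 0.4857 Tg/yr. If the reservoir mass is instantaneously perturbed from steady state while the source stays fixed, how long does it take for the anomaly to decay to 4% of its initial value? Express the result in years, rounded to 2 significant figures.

6.0 yr

For a linear reservoir the anomaly decays as exp(−t/τ) with τ = M/F = 0.9014/0.4857 = 1.856 yr.
exp(−t/τ) = 0.04 ⇒ t = −τ ln(0.04) = 1.856 × 3.219 = 5.974 yr.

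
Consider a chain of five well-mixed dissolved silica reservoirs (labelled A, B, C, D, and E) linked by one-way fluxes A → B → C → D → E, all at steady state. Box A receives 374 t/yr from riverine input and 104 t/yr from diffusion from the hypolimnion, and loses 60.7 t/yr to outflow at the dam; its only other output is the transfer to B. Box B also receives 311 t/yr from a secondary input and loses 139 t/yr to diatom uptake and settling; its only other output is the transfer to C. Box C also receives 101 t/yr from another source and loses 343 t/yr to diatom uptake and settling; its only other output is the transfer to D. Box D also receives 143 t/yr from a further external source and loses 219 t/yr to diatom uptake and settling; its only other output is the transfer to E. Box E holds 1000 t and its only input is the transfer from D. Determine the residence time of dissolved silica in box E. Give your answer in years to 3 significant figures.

Box A: F(A→B) = (374 + 104) − 60.7 = 417.30 t/yr.
Box B: F(B→C) = (417.30 + 311) − 139 = 589.30 t/yr.
Box C: F(C→D) = (589.30 + 101) − 343 = 347.30 t/yr.
Box D: F(D→E) = (347.30 + 143) − 219 = 271.30 t/yr.
Box E throughput = its input = 271.30 t/yr; τ = 1000 / 271.30 = 3.686 yr.

3.69 yr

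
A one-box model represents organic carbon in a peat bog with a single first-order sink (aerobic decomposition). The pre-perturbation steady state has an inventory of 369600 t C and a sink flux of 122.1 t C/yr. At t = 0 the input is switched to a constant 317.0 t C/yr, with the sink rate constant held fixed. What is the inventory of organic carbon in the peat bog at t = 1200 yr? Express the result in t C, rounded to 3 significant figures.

Residence time τ = M₀/F₀ = 3027 yr. The eventual steady state is M_∞ = M₀·(F₁/F₀) = 369600 × 317.0/122.1 = 959570 t C.
The anomaly ΔM(t) = M(t) − M_∞ decays as ΔM₀·e^(−t/τ) with ΔM₀ = 369600 − 959570 = −590000 t C.
At t = 1200 yr, e^(−t/τ) = e^(−0.3964) = 0.6727, so ΔM = −396900 t C and M = 959570 − 396900 = 562690 t C.

563000 t C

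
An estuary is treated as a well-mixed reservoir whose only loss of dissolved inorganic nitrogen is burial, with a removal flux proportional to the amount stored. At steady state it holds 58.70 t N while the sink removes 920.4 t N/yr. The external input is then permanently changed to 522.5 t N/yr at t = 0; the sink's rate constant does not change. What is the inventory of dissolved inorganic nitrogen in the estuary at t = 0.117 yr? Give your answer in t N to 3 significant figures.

Residence time τ = M₀/F₀ = 0.06378 yr. The eventual steady state is M_∞ = M₀·(F₁/F₀) = 58.70 × 522.5/920.4 = 33.323 t N.
The anomaly ΔM(t) = M(t) − M_∞ decays as ΔM₀·e^(−t/τ) with ΔM₀ = 58.70 − 33.323 = 25.38 t N.
At t = 0.117 yr, e^(−t/τ) = e^(−1.835) = 0.1597, so ΔM = 4.052 t N and M = 33.323 + 4.052 = 37.376 t N.

37.4 t N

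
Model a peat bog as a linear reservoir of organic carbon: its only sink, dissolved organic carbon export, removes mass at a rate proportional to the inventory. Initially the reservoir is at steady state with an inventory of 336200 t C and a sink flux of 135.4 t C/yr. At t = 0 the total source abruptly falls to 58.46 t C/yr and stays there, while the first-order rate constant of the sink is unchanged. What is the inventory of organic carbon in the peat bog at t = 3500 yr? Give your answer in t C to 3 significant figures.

192000 t C

Residence time τ = M₀/F₀ = 2483 yr. The eventual steady state is M_∞ = M₀·(F₁/F₀) = 336200 × 58.46/135.4 = 145160 t C.
The anomaly ΔM(t) = M(t) − M_∞ decays as ΔM₀·e^(−t/τ) with ΔM₀ = 336200 − 145160 = 191000 t C.
At t = 3500 yr, e^(−t/τ) = e^(−1.410) = 0.2442, so ΔM = 46660 t C and M = 145160 + 46660 = 191820 t C.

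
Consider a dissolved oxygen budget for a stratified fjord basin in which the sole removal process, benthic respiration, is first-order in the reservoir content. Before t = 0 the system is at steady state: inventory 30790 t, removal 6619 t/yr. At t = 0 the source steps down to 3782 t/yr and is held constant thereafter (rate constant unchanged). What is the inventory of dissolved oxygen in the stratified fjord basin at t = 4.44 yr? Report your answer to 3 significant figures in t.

Residence time τ = M₀/F₀ = 4.652 yr. The eventual steady state is M_∞ = M₀·(F₁/F₀) = 30790 × 3782/6619 = 17593 t.
The anomaly ΔM(t) = M(t) − M_∞ decays as ΔM₀·e^(−t/τ) with ΔM₀ = 30790 − 17593 = 13200 t.
At t = 4.44 yr, e^(−t/τ) = e^(−0.9545) = 0.3850, so ΔM = 5081 t and M = 17593 + 5081 = 22674 t.

22700 t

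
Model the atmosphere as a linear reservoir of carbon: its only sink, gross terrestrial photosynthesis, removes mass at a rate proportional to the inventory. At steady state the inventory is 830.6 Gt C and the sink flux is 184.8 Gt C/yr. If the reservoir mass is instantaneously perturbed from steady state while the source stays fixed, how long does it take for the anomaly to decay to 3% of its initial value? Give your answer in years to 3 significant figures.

15.8 yr

For a linear reservoir the anomaly decays as exp(−t/τ) with τ = M/F = 830.6/184.8 = 4.495 yr.
exp(−t/τ) = 0.03 ⇒ t = −τ ln(0.03) = 4.495 × 3.507 = 15.76 yr.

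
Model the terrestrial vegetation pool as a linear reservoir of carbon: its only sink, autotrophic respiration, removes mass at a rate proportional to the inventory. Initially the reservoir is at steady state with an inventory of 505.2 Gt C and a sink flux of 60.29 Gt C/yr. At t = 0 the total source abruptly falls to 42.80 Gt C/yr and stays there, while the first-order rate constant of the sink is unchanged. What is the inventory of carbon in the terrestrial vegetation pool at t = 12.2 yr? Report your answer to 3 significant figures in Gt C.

393 Gt C

Residence time τ = M₀/F₀ = 8.379 yr. The eventual steady state is M_∞ = M₀·(F₁/F₀) = 505.2 × 42.80/60.29 = 358.64 Gt C.
The anomaly ΔM(t) = M(t) − M_∞ decays as ΔM₀·e^(−t/τ) with ΔM₀ = 505.2 − 358.64 = 146.6 Gt C.
At t = 12.2 yr, e^(−t/τ) = e^(−1.456) = 0.2332, so ΔM = 34.17 Gt C and M = 358.64 + 34.17 = 392.82 Gt C.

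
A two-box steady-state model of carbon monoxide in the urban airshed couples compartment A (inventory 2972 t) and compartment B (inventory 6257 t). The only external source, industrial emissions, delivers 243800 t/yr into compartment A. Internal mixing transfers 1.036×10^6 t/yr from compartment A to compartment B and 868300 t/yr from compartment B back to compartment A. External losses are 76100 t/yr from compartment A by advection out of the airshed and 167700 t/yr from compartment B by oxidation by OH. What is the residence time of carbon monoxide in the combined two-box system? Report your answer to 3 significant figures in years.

0.0379 yr

Treat the two boxes together as one reservoir: the mixing fluxes between them are internal recycling, so τ = ΣM / Σ(external losses).
M_total = 2972 + 6257 = 9229.0 t.
ΣF_external_out = 76100 + 167700 = 243800 t/yr.
τ = M_total / ΣF_ext = 9229.0 / 243800 = 0.03785 yr.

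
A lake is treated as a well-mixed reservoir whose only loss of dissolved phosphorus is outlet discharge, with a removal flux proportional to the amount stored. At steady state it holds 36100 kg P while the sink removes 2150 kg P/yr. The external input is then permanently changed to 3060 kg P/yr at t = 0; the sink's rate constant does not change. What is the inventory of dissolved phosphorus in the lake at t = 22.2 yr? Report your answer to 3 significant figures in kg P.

The sink rate constant is k = F₀/M₀ = 2150/36100 = 0.05956 yr⁻¹.
Solving dM/dt = F₁ − kM with M(0) = M₀ gives M(t) = F₁/k + (M₀ − F₁/k)·e^(−kt).
F₁/k = 3060/0.05956 = 51380 kg P; kt = 0.05956 × 22.2 = 1.322, e^(−kt) = 0.2666.
M(22.2) = 51380 + (36100 − 51380) × 0.2666 = 51380 − 4073 = 47307 kg P.

47300 kg P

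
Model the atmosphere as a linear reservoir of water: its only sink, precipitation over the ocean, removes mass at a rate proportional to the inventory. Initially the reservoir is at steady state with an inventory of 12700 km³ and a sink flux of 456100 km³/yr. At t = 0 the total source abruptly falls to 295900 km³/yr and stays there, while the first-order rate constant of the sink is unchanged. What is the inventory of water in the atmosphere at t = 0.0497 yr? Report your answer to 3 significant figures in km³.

8990 km³

The sink rate constant is k = F₀/M₀ = 456100/12700 = 35.91 yr⁻¹.
Solving dM/dt = F₁ − kM with M(0) = M₀ gives M(t) = F₁/k + (M₀ − F₁/k)·e^(−kt).
F₁/k = 295900/35.91 = 8239.3 km³; kt = 35.91 × 0.0497 = 1.785, e^(−kt) = 0.1678.
M(0.0497) = 8239.3 + (12700 − 8239.3) × 0.1678 = 8239.3 + 748.6 = 8987.8 km³.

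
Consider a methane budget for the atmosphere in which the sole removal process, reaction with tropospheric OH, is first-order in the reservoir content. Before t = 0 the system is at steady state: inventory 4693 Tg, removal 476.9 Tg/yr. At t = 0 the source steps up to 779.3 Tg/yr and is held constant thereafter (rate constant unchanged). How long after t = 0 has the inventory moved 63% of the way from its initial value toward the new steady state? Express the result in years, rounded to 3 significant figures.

9.78 yr

τ = M₀/F₀ = 4693/476.9 = 9.841 yr.
The remaining gap fraction is e^(−t/τ); 63% covered ⇒ e^(−t/τ) = 0.370.
t = −τ ln(0.370) = 9.841 × 0.9943 = 9.784 yr.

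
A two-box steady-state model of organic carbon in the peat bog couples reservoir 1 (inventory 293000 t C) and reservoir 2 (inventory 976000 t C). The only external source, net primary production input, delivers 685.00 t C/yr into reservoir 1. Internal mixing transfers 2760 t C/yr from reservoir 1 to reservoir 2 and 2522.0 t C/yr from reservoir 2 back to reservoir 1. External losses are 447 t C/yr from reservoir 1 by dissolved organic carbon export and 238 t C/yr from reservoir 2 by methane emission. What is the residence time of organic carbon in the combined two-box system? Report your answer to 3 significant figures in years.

1850 yr

Treat the two boxes together as one reservoir: the mixing fluxes between them are internal recycling, so τ = ΣM / Σ(external losses).
M_total = 293000 + 976000 = 1.2690×10^6 t C.
ΣF_external_out = 447 + 238 = 685.00 t C/yr.
τ = M_total / ΣF_ext = 1.2690×10^6 / 685.00 = 1853 yr.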